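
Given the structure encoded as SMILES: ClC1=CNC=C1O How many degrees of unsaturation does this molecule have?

Degree of unsaturation = (number of rings) + (number of π bonds).
Ring closures in the SMILES: 1.
π bonds: 2 double bonds (each 1 DoU) → 2 DoU from unsaturation.
Total DoU = 1 + 2 = 3.

3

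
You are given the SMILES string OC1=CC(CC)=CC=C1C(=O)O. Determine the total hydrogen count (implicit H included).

10

Walk through each heavy atom and fill implicit hydrogens from standard valence (C 4, N 3, O 2, S 2, halogen 1):
  atom 1: O, bond orders sum to 1 (valence 2) → 1 H
  atom 2: C, bond orders sum to 4 (valence 4) → 0 H
  atom 3: C, bond orders sum to 3 (valence 4) → 1 H
  atom 4: C, bond orders sum to 4 (valence 4) → 0 H
  atom 5: C, bond orders sum to 2 (valence 4) → 2 H
  atom 6: C, bond orders sum to 1 (valence 4) → 3 H
  atom 7: C, bond orders sum to 3 (valence 4) → 1 H
  atom 8: C, bond orders sum to 3 (valence 4) → 1 H
  atom 9: C, bond orders sum to 4 (valence 4) → 0 H
  atom 10: C, bond orders sum to 4 (valence 4) → 0 H
  atom 11: O, bond orders sum to 2 (valence 2) → 0 H
  atom 12: O, bond orders sum to 1 (valence 2) → 1 H
Total hydrogens: 10.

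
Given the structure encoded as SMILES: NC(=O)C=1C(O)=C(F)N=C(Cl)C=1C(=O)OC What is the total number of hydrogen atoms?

Walk through each heavy atom and fill implicit hydrogens from standard valence (C 4, N 3, O 2, S 2, halogen 1):
  atom 1: N, bond orders sum to 1 (valence 3) → 2 H
  atom 2: C, bond orders sum to 4 (valence 4) → 0 H
  atom 3: O, bond orders sum to 2 (valence 2) → 0 H
  atom 4: C, bond orders sum to 4 (valence 4) → 0 H
  atom 5: C, bond orders sum to 4 (valence 4) → 0 H
  atom 6: O, bond orders sum to 1 (valence 2) → 1 H
  atom 7: C, bond orders sum to 4 (valence 4) → 0 H
  atom 8: F (halogen, monovalent) → 0 H
  atom 9: N, bond orders sum to 3 (valence 3) → 0 H
  atom 10: C, bond orders sum to 4 (valence 4) → 0 H
  atom 11: Cl (halogen, monovalent) → 0 H
  atom 12: C, bond orders sum to 4 (valence 4) → 0 H
  atom 13: C, bond orders sum to 4 (valence 4) → 0 H
  atom 14: O, bond orders sum to 2 (valence 2) → 0 H
  atom 15: O, bond orders sum to 2 (valence 2) → 0 H
  atom 16: C, bond orders sum to 1 (valence 4) → 3 H
Total hydrogens: 6.

6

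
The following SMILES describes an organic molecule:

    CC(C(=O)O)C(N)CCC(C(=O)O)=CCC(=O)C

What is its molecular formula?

C12H19NO5

Walk through each heavy atom and fill implicit hydrogens from standard valence (C 4, N 3, O 2, S 2, halogen 1):
  atom 1: C, bond orders sum to 1 (valence 4) → 3 H
  atom 2: C, bond orders sum to 3 (valence 4) → 1 H
  atom 3: C, bond orders sum to 4 (valence 4) → 0 H
  atom 4: O, bond orders sum to 2 (valence 2) → 0 H
  atom 5: O, bond orders sum to 1 (valence 2) → 1 H
  atom 6: C, bond orders sum to 3 (valence 4) → 1 H
  atom 7: N, bond orders sum to 1 (valence 3) → 2 H
  atom 8: C, bond orders sum to 2 (valence 4) → 2 H
  atom 9: C, bond orders sum to 2 (valence 4) → 2 H
  atom 10: C, bond orders sum to 4 (valence 4) → 0 H
  atom 11: C, bond orders sum to 4 (valence 4) → 0 H
  atom 12: O, bond orders sum to 2 (valence 2) → 0 H
  atom 13: O, bond orders sum to 1 (valence 2) → 1 H
  atom 14: C, bond orders sum to 3 (valence 4) → 1 H
  atom 15: C, bond orders sum to 2 (valence 4) → 2 H
  atom 16: C, bond orders sum to 4 (valence 4) → 0 H
  atom 17: O, bond orders sum to 2 (valence 2) → 0 H
  atom 18: C, bond orders sum to 1 (valence 4) → 3 H
Totals → C:12, H:19, N:1, O:5.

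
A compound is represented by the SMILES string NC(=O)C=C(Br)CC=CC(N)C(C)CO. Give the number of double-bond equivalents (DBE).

Molecular formula: C10H17BrN2O2.
DoU = (2C + 2 + N − H − X) / 2, where X is the halogen count and O/S are ignored.
    = (2·10 + 2 + 2 − 17 − 1) / 2 = 6 / 2 = 3.

3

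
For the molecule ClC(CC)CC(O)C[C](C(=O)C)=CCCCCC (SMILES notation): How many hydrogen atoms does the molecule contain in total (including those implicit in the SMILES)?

27

Walk through each heavy atom and fill implicit hydrogens from standard valence (C 4, N 3, O 2, S 2, halogen 1):
  atom 1: Cl (halogen, monovalent) → 0 H
  atom 2: C, bond orders sum to 3 (valence 4) → 1 H
  atom 3: C, bond orders sum to 2 (valence 4) → 2 H
  atom 4: C, bond orders sum to 1 (valence 4) → 3 H
  atom 5: C, bond orders sum to 2 (valence 4) → 2 H
  atom 6: C, bond orders sum to 3 (valence 4) → 1 H
  atom 7: O, bond orders sum to 1 (valence 2) → 1 H
  atom 8: C, bond orders sum to 2 (valence 4) → 2 H
  atom 9: C with explicit H count 0
  atom 10: C, bond orders sum to 4 (valence 4) → 0 H
  atom 11: O, bond orders sum to 2 (valence 2) → 0 H
  atom 12: C, bond orders sum to 1 (valence 4) → 3 H
  atom 13: C, bond orders sum to 3 (valence 4) → 1 H
  atom 14: C, bond orders sum to 2 (valence 4) → 2 H
  atom 15: C, bond orders sum to 2 (valence 4) → 2 H
  atom 16: C, bond orders sum to 2 (valence 4) → 2 H
  atom 17: C, bond orders sum to 2 (valence 4) → 2 H
  atom 18: C, bond orders sum to 1 (valence 4) → 3 H
Total hydrogens: 27.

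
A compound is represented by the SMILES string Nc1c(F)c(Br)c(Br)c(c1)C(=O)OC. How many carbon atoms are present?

Count every carbon token in the SMILES (each C, including those in ring-closure positions and inside branches).
Carbon count: 8.

8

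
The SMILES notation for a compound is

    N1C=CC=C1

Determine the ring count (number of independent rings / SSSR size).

In SMILES, each pair of matching ring-closure digits denotes one ring-closing bond; the number of such bonds equals the number of independent rings.
Ring-closure bonds here: 1.

1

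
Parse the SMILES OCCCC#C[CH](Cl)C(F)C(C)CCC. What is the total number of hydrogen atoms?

20

Walk through each heavy atom and fill implicit hydrogens from standard valence (C 4, N 3, O 2, S 2, halogen 1):
  atom 1: O, bond orders sum to 1 (valence 2) → 1 H
  atom 2: C, bond orders sum to 2 (valence 4) → 2 H
  atom 3: C, bond orders sum to 2 (valence 4) → 2 H
  atom 4: C, bond orders sum to 2 (valence 4) → 2 H
  atom 5: C, bond orders sum to 4 (valence 4) → 0 H
  atom 6: C, bond orders sum to 4 (valence 4) → 0 H
  atom 7: C with explicit H count 1
  atom 8: Cl (halogen, monovalent) → 0 H
  atom 9: C, bond orders sum to 3 (valence 4) → 1 H
  atom 10: F (halogen, monovalent) → 0 H
  atom 11: C, bond orders sum to 3 (valence 4) → 1 H
  atom 12: C, bond orders sum to 1 (valence 4) → 3 H
  atom 13: C, bond orders sum to 2 (valence 4) → 2 H
  atom 14: C, bond orders sum to 2 (valence 4) → 2 H
  atom 15: C, bond orders sum to 1 (valence 4) → 3 H
Total hydrogens: 20.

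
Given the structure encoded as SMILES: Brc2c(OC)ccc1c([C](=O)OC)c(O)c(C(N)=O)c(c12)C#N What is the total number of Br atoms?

Scan the SMILES for Br atoms (remember two-letter symbols like Cl and Br are single atoms).
Bromine count: 1.

1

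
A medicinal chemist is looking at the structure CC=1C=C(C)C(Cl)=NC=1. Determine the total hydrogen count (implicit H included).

Walk through each heavy atom and fill implicit hydrogens from standard valence (C 4, N 3, O 2, S 2, halogen 1):
  atom 1: C, bond orders sum to 1 (valence 4) → 3 H
  atom 2: C, bond orders sum to 4 (valence 4) → 0 H
  atom 3: C, bond orders sum to 3 (valence 4) → 1 H
  atom 4: C, bond orders sum to 4 (valence 4) → 0 H
  atom 5: C, bond orders sum to 1 (valence 4) → 3 H
  atom 6: C, bond orders sum to 4 (valence 4) → 0 H
  atom 7: Cl (halogen, monovalent) → 0 H
  atom 8: N, bond orders sum to 3 (valence 3) → 0 H
  atom 9: C, bond orders sum to 3 (valence 4) → 1 H
Total hydrogens: 8.

8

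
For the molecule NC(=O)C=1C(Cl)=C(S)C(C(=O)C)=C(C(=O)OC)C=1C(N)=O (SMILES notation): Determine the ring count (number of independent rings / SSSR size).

1

In SMILES, each pair of matching ring-closure digits denotes one ring-closing bond; the number of such bonds equals the number of independent rings.
Ring-closure bonds here: 1.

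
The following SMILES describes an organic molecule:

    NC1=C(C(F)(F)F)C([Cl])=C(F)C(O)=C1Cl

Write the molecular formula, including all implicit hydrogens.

C7H3Cl2F4NO

Walk through each heavy atom and fill implicit hydrogens from standard valence (C 4, N 3, O 2, S 2, halogen 1):
  atom 1: N, bond orders sum to 1 (valence 3) → 2 H
  atom 2: C, bond orders sum to 4 (valence 4) → 0 H
  atom 3: C, bond orders sum to 4 (valence 4) → 0 H
  atom 4: C, bond orders sum to 4 (valence 4) → 0 H
  atom 5: F (halogen, monovalent) → 0 H
  atom 6: F (halogen, monovalent) → 0 H
  atom 7: F (halogen, monovalent) → 0 H
  atom 8: C, bond orders sum to 4 (valence 4) → 0 H
  atom 9: Cl with explicit H count 0
  atom 10: C, bond orders sum to 4 (valence 4) → 0 H
  atom 11: F (halogen, monovalent) → 0 H
  atom 12: C, bond orders sum to 4 (valence 4) → 0 H
  atom 13: O, bond orders sum to 1 (valence 2) → 1 H
  atom 14: C, bond orders sum to 4 (valence 4) → 0 H
  atom 15: Cl (halogen, monovalent) → 0 H
Totals → C:7, H:3, Cl:2, F:4, N:1, O:1.
In Hill order: C7H3Cl2F4NO.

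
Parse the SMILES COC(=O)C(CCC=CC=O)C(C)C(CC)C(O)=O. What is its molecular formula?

C14H22O5

Walk through each heavy atom and fill implicit hydrogens from standard valence (C 4, N 3, O 2, S 2, halogen 1):
  atom 1: C, bond orders sum to 1 (valence 4) → 3 H
  atom 2: O, bond orders sum to 2 (valence 2) → 0 H
  atom 3: C, bond orders sum to 4 (valence 4) → 0 H
  atom 4: O, bond orders sum to 2 (valence 2) → 0 H
  atom 5: C, bond orders sum to 3 (valence 4) → 1 H
  atom 6: C, bond orders sum to 2 (valence 4) → 2 H
  atom 7: C, bond orders sum to 2 (valence 4) → 2 H
  atom 8: C, bond orders sum to 3 (valence 4) → 1 H
  atom 9: C, bond orders sum to 3 (valence 4) → 1 H
  atom 10: C, bond orders sum to 3 (valence 4) → 1 H
  atom 11: O, bond orders sum to 2 (valence 2) → 0 H
  atom 12: C, bond orders sum to 3 (valence 4) → 1 H
  atom 13: C, bond orders sum to 1 (valence 4) → 3 H
  atom 14: C, bond orders sum to 3 (valence 4) → 1 H
  atom 15: C, bond orders sum to 2 (valence 4) → 2 H
  atom 16: C, bond orders sum to 1 (valence 4) → 3 H
  atom 17: C, bond orders sum to 4 (valence 4) → 0 H
  atom 18: O, bond orders sum to 1 (valence 2) → 1 H
  atom 19: O, bond orders sum to 2 (valence 2) → 0 H
Totals → C:14, H:22, O:5.
In Hill order: C14H22O5.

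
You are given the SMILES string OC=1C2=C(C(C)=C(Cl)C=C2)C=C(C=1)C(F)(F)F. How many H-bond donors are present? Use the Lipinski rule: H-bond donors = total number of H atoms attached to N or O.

Donors: find every N or O and count the H atoms it carries.
  atom 1 (O): bond orders sum to 1 → 1 H
Lipinski HBD = 1.

1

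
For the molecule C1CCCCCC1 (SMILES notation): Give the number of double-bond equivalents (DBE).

1

Molecular formula: C7H14.
DoU = (2C + 2 + N − H − X) / 2, where X is the halogen count and O/S are ignored.
    = (2·7 + 2 + 0 − 14 − 0) / 2 = 2 / 2 = 1.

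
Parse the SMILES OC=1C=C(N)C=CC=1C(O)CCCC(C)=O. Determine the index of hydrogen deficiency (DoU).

Degree of unsaturation = (number of rings) + (number of π bonds).
Ring closures in the SMILES: 1.
π bonds: 4 double bonds (each 1 DoU) → 4 DoU from unsaturation.
Total DoU = 1 + 4 = 5.

5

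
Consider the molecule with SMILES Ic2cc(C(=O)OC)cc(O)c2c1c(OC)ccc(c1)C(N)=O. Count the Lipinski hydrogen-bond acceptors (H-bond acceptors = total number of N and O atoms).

6

N atoms: 1; O atoms: 5.
Lipinski HBA = 1 + 5 = 6.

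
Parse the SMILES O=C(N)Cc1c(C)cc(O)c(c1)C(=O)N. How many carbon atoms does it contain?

10

Count every carbon token in the SMILES (each C, including those in ring-closure positions and inside branches).
Carbon count: 10.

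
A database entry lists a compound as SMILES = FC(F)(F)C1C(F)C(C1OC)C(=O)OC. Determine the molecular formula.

C8H10F4O3

Walk through each heavy atom and fill implicit hydrogens from standard valence (C 4, N 3, O 2, S 2, halogen 1):
  atom 1: F (halogen, monovalent) → 0 H
  atom 2: C, bond orders sum to 4 (valence 4) → 0 H
  atom 3: F (halogen, monovalent) → 0 H
  atom 4: F (halogen, monovalent) → 0 H
  atom 5: C, bond orders sum to 3 (valence 4) → 1 H
  atom 6: C, bond orders sum to 3 (valence 4) → 1 H
  atom 7: F (halogen, monovalent) → 0 H
  atom 8: C, bond orders sum to 3 (valence 4) → 1 H
  atom 9: C, bond orders sum to 3 (valence 4) → 1 H
  atom 10: O, bond orders sum to 2 (valence 2) → 0 H
  atom 11: C, bond orders sum to 1 (valence 4) → 3 H
  atom 12: C, bond orders sum to 4 (valence 4) → 0 H
  atom 13: O, bond orders sum to 2 (valence 2) → 0 H
  atom 14: O, bond orders sum to 2 (valence 2) → 0 H
  atom 15: C, bond orders sum to 1 (valence 4) → 3 H
Totals → C:8, H:10, F:4, O:3.
In Hill order: C8H10F4O3.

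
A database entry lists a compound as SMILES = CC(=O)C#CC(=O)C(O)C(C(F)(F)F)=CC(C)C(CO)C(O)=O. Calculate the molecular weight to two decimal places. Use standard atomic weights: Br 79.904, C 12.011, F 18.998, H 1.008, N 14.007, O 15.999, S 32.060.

336.26 g/mol

First, the molecular formula is C14H15F3O6 (counting implicit H from valence).
  C: 14 × 12.011 = 168.154
  F: 3 × 18.998 = 56.994
  H: 15 × 1.008 = 15.120
  O: 6 × 15.999 = 95.994
Sum: 14×12.011 + 3×18.998 + 15×1.008 + 6×15.999 = 336.262 → 336.26 g/mol.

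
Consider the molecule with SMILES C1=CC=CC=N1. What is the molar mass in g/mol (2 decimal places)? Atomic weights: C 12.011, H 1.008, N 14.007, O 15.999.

First, the molecular formula is C5H5N (counting implicit H from valence).
  C: 5 × 12.011 = 60.055
  H: 5 × 1.008 = 5.040
  N: 1 × 14.007 = 14.007
Sum: 5×12.011 + 5×1.008 + 1×14.007 = 79.102 → 79.10 g/mol.

79.10 g/mol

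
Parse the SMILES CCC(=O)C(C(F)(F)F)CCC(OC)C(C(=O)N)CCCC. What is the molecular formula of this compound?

Walk through each heavy atom and fill implicit hydrogens from standard valence (C 4, N 3, O 2, S 2, halogen 1):
  atom 1: C, bond orders sum to 1 (valence 4) → 3 H
  atom 2: C, bond orders sum to 2 (valence 4) → 2 H
  atom 3: C, bond orders sum to 4 (valence 4) → 0 H
  atom 4: O, bond orders sum to 2 (valence 2) → 0 H
  atom 5: C, bond orders sum to 3 (valence 4) → 1 H
  atom 6: C, bond orders sum to 4 (valence 4) → 0 H
  atom 7: F (halogen, monovalent) → 0 H
  atom 8: F (halogen, monovalent) → 0 H
  atom 9: F (halogen, monovalent) → 0 H
  atom 10: C, bond orders sum to 2 (valence 4) → 2 H
  atom 11: C, bond orders sum to 2 (valence 4) → 2 H
  atom 12: C, bond orders sum to 3 (valence 4) → 1 H
  atom 13: O, bond orders sum to 2 (valence 2) → 0 H
  atom 14: C, bond orders sum to 1 (valence 4) → 3 H
  atom 15: C, bond orders sum to 3 (valence 4) → 1 H
  atom 16: C, bond orders sum to 4 (valence 4) → 0 H
  atom 17: O, bond orders sum to 2 (valence 2) → 0 H
  atom 18: N, bond orders sum to 1 (valence 3) → 2 H
  atom 19: C, bond orders sum to 2 (valence 4) → 2 H
  atom 20: C, bond orders sum to 2 (valence 4) → 2 H
  atom 21: C, bond orders sum to 2 (valence 4) → 2 H
  atom 22: C, bond orders sum to 1 (valence 4) → 3 H
Totals → C:15, H:26, F:3, N:1, O:3.
In Hill order: C15H26F3NO3.

C15H26F3NO3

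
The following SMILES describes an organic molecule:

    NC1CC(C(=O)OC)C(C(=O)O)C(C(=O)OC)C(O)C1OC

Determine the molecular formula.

Walk through each heavy atom and fill implicit hydrogens from standard valence (C 4, N 3, O 2, S 2, halogen 1):
  atom 1: N, bond orders sum to 1 (valence 3) → 2 H
  atom 2: C, bond orders sum to 3 (valence 4) → 1 H
  atom 3: C, bond orders sum to 2 (valence 4) → 2 H
  atom 4: C, bond orders sum to 3 (valence 4) → 1 H
  atom 5: C, bond orders sum to 4 (valence 4) → 0 H
  atom 6: O, bond orders sum to 2 (valence 2) → 0 H
  atom 7: O, bond orders sum to 2 (valence 2) → 0 H
  atom 8: C, bond orders sum to 1 (valence 4) → 3 H
  atom 9: C, bond orders sum to 3 (valence 4) → 1 H
  atom 10: C, bond orders sum to 4 (valence 4) → 0 H
  atom 11: O, bond orders sum to 2 (valence 2) → 0 H
  atom 12: O, bond orders sum to 1 (valence 2) → 1 H
  atom 13: C, bond orders sum to 3 (valence 4) → 1 H
  atom 14: C, bond orders sum to 4 (valence 4) → 0 H
  atom 15: O, bond orders sum to 2 (valence 2) → 0 H
  atom 16: O, bond orders sum to 2 (valence 2) → 0 H
  atom 17: C, bond orders sum to 1 (valence 4) → 3 H
  atom 18: C, bond orders sum to 3 (valence 4) → 1 H
  atom 19: O, bond orders sum to 1 (valence 2) → 1 H
  atom 20: C, bond orders sum to 3 (valence 4) → 1 H
  atom 21: O, bond orders sum to 2 (valence 2) → 0 H
  atom 22: C, bond orders sum to 1 (valence 4) → 3 H
Totals → C:13, H:21, N:1, O:8.
In Hill order: C13H21NO8.

C13H21NO8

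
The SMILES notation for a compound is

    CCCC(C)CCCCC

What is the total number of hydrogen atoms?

22

Walk through each heavy atom and fill implicit hydrogens from standard valence (C 4, N 3, O 2, S 2, halogen 1):
  atom 1: C, bond orders sum to 1 (valence 4) → 3 H
  atom 2: C, bond orders sum to 2 (valence 4) → 2 H
  atom 3: C, bond orders sum to 2 (valence 4) → 2 H
  atom 4: C, bond orders sum to 3 (valence 4) → 1 H
  atom 5: C, bond orders sum to 1 (valence 4) → 3 H
  atom 6: C, bond orders sum to 2 (valence 4) → 2 H
  atom 7: C, bond orders sum to 2 (valence 4) → 2 H
  atom 8: C, bond orders sum to 2 (valence 4) → 2 H
  atom 9: C, bond orders sum to 2 (valence 4) → 2 H
  atom 10: C, bond orders sum to 1 (valence 4) → 3 H
Total hydrogens: 22.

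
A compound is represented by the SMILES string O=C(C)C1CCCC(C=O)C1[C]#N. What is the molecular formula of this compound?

Walk through each heavy atom and fill implicit hydrogens from standard valence (C 4, N 3, O 2, S 2, halogen 1):
  atom 1: O, bond orders sum to 2 (valence 2) → 0 H
  atom 2: C, bond orders sum to 4 (valence 4) → 0 H
  atom 3: C, bond orders sum to 1 (valence 4) → 3 H
  atom 4: C, bond orders sum to 3 (valence 4) → 1 H
  atom 5: C, bond orders sum to 2 (valence 4) → 2 H
  atom 6: C, bond orders sum to 2 (valence 4) → 2 H
  atom 7: C, bond orders sum to 2 (valence 4) → 2 H
  atom 8: C, bond orders sum to 3 (valence 4) → 1 H
  atom 9: C, bond orders sum to 3 (valence 4) → 1 H
  atom 10: O, bond orders sum to 2 (valence 2) → 0 H
  atom 11: C, bond orders sum to 3 (valence 4) → 1 H
  atom 12: C with explicit H count 0
  atom 13: N, bond orders sum to 3 (valence 3) → 0 H
Totals → C:10, H:13, N:1, O:2.
In Hill order: C10H13NO2.

C10H13NO2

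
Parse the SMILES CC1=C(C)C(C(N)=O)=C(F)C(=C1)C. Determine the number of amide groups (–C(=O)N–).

1

The amide motif appears at heavy-atom position 6 in the SMILES.
Amide count: 1.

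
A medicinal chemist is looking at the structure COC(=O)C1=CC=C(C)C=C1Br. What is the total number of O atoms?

2

Scan the SMILES for O atoms (remember two-letter symbols like Cl and Br are single atoms).
Oxygen count: 2.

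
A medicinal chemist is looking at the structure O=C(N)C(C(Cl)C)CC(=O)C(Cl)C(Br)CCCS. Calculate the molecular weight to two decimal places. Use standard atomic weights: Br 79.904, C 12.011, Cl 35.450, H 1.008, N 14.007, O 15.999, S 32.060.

379.13 g/mol

First, the molecular formula is C11H18BrCl2NO2S (counting implicit H from valence).
  Br: 1 × 79.904 = 79.904
  C: 11 × 12.011 = 132.121
  Cl: 2 × 35.450 = 70.900
  H: 18 × 1.008 = 18.144
  N: 1 × 14.007 = 14.007
  O: 2 × 15.999 = 31.998
  S: 1 × 32.060 = 32.060
Sum: 1×79.904 + 11×12.011 + 2×35.450 + 18×1.008 + 1×14.007 + 2×15.999 + 1×32.060 = 379.134 → 379.13 g/mol.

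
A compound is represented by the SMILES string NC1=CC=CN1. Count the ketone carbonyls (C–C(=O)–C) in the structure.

Scan the SMILES for the ketone motif — none present.
Groups that are present: 1 primary amine.

0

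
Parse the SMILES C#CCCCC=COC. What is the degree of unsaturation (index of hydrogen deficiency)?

Degree of unsaturation = (number of rings) + (number of π bonds).
Ring closures in the SMILES: 0.
π bonds: 1 double bond (each 1 DoU), 1 triple bond (each 2 DoU) → 3 DoU from unsaturation.
Total DoU = 0 + 3 = 3.

3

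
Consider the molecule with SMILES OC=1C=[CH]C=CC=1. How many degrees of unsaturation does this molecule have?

Degree of unsaturation = (number of rings) + (number of π bonds).
Ring closures in the SMILES: 1.
π bonds: 3 double bonds (each 1 DoU) → 3 DoU from unsaturation.
Total DoU = 1 + 3 = 4.

4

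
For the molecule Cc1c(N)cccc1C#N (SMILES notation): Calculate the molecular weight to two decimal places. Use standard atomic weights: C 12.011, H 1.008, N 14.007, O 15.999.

132.17 g/mol

First, the molecular formula is C8H8N2 (counting implicit H from valence).
  C: 8 × 12.011 = 96.088
  H: 8 × 1.008 = 8.064
  N: 2 × 14.007 = 28.014
Sum: 8×12.011 + 8×1.008 + 2×14.007 = 132.166 → 132.17 g/mol.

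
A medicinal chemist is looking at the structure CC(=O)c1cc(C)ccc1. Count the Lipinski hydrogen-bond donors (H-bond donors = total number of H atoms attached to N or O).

0

Donors: find every N or O and count the H atoms it carries.
  atom 3 (O): bond orders sum to 2 → 0 H
Lipinski HBD = 0.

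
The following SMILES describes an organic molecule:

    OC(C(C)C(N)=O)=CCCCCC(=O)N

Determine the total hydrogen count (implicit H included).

Walk through each heavy atom and fill implicit hydrogens from standard valence (C 4, N 3, O 2, S 2, halogen 1):
  atom 1: O, bond orders sum to 1 (valence 2) → 1 H
  atom 2: C, bond orders sum to 4 (valence 4) → 0 H
  atom 3: C, bond orders sum to 3 (valence 4) → 1 H
  atom 4: C, bond orders sum to 1 (valence 4) → 3 H
  atom 5: C, bond orders sum to 4 (valence 4) → 0 H
  atom 6: N, bond orders sum to 1 (valence 3) → 2 H
  atom 7: O, bond orders sum to 2 (valence 2) → 0 H
  atom 8: C, bond orders sum to 3 (valence 4) → 1 H
  atom 9: C, bond orders sum to 2 (valence 4) → 2 H
  atom 10: C, bond orders sum to 2 (valence 4) → 2 H
  atom 11: C, bond orders sum to 2 (valence 4) → 2 H
  atom 12: C, bond orders sum to 2 (valence 4) → 2 H
  atom 13: C, bond orders sum to 4 (valence 4) → 0 H
  atom 14: O, bond orders sum to 2 (valence 2) → 0 H
  atom 15: N, bond orders sum to 1 (valence 3) → 2 H
Total hydrogens: 18.

18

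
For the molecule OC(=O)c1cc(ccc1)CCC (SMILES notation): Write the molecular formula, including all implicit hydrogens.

C10H12O2

Walk through each heavy atom and fill implicit hydrogens from standard valence (C 4, N 3, O 2, S 2, halogen 1); for lowercase aromatic atoms, an aromatic c carries 1 H when it has two neighbours and 0 H with three, and aromatic n carries 0 H:
  atom 1: O, bond orders sum to 1 (valence 2) → 1 H
  atom 2: C, bond orders sum to 4 (valence 4) → 0 H
  atom 3: O, bond orders sum to 2 (valence 2) → 0 H
  atom 4: aromatic c, 3 neighbours → 0 H
  atom 5: aromatic c, 2 neighbours → 1 H
  atom 6: aromatic c, 3 neighbours → 0 H
  atom 7: aromatic c, 2 neighbours → 1 H
  atom 8: aromatic c, 2 neighbours → 1 H
  atom 9: aromatic c, 2 neighbours → 1 H
  atom 10: C, bond orders sum to 2 (valence 4) → 2 H
  atom 11: C, bond orders sum to 2 (valence 4) → 2 H
  atom 12: C, bond orders sum to 1 (valence 4) → 3 H
Totals → C:10, H:12, O:2.
In Hill order: C10H12O2.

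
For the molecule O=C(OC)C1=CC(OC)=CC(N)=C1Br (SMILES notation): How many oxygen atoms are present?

Scan the SMILES for O atoms (remember two-letter symbols like Cl and Br are single atoms).
Oxygen count: 3.

3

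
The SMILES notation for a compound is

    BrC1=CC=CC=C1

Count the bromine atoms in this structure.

1

Scan the SMILES for Br atoms (remember two-letter symbols like Cl and Br are single atoms).
Bromine count: 1.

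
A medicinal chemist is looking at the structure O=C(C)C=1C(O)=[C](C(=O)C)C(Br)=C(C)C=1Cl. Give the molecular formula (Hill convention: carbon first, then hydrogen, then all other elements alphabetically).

Walk through each heavy atom and fill implicit hydrogens from standard valence (C 4, N 3, O 2, S 2, halogen 1):
  atom 1: O, bond orders sum to 2 (valence 2) → 0 H
  atom 2: C, bond orders sum to 4 (valence 4) → 0 H
  atom 3: C, bond orders sum to 1 (valence 4) → 3 H
  atom 4: C, bond orders sum to 4 (valence 4) → 0 H
  atom 5: C, bond orders sum to 4 (valence 4) → 0 H
  atom 6: O, bond orders sum to 1 (valence 2) → 1 H
  atom 7: C with explicit H count 0
  atom 8: C, bond orders sum to 4 (valence 4) → 0 H
  atom 9: O, bond orders sum to 2 (valence 2) → 0 H
  atom 10: C, bond orders sum to 1 (valence 4) → 3 H
  atom 11: C, bond orders sum to 4 (valence 4) → 0 H
  atom 12: Br (halogen, monovalent) → 0 H
  atom 13: C, bond orders sum to 4 (valence 4) → 0 H
  atom 14: C, bond orders sum to 1 (valence 4) → 3 H
  atom 15: C, bond orders sum to 4 (valence 4) → 0 H
  atom 16: Cl (halogen, monovalent) → 0 H
Totals → C:11, H:10, Br:1, Cl:1, O:3.
In Hill order: C11H10BrClO3.

C11H10BrClO3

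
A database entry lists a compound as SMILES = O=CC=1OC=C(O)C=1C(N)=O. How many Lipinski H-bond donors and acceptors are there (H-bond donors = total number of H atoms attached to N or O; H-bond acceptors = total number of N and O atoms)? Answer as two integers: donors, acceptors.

3, 5

Donors: find every N or O and count the H atoms it carries.
  atom 1 (O): bond orders sum to 2 → 0 H
  atom 4 (O): bond orders sum to 2 → 0 H
  atom 7 (O): bond orders sum to 1 → 1 H
  atom 10 (N): bond orders sum to 1 → 2 H
  atom 11 (O): bond orders sum to 2 → 0 H
Lipinski HBD = 3.
Acceptors: N atoms = 1, O atoms = 4 → HBA = 5.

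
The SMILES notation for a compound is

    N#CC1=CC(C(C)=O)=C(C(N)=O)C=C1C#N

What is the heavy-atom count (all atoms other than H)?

Every atom symbol written in the SMILES (organic subset) is one heavy atom; implicit H are not written.
Heavy atoms by element → C:11, N:3, O:2.
Total: 16.

16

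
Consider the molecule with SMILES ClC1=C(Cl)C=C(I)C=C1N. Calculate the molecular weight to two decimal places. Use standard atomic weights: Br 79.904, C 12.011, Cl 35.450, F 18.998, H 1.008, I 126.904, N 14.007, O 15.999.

First, the molecular formula is C6H4Cl2IN (counting implicit H from valence).
  C: 6 × 12.011 = 72.066
  Cl: 2 × 35.450 = 70.900
  H: 4 × 1.008 = 4.032
  I: 1 × 126.904 = 126.904
  N: 1 × 14.007 = 14.007
Sum: 6×12.011 + 2×35.450 + 4×1.008 + 1×126.904 + 1×14.007 = 287.909 → 287.91 g/mol.

287.91 g/mol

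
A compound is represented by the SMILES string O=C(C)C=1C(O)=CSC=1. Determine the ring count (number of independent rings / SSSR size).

1

In SMILES, each pair of matching ring-closure digits denotes one ring-closing bond; the number of such bonds equals the number of independent rings.
Ring-closure bonds here: 1.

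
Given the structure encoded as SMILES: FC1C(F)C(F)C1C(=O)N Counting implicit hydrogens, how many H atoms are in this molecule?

Walk through each heavy atom and fill implicit hydrogens from standard valence (C 4, N 3, O 2, S 2, halogen 1):
  atom 1: F (halogen, monovalent) → 0 H
  atom 2: C, bond orders sum to 3 (valence 4) → 1 H
  atom 3: C, bond orders sum to 3 (valence 4) → 1 H
  atom 4: F (halogen, monovalent) → 0 H
  atom 5: C, bond orders sum to 3 (valence 4) → 1 H
  atom 6: F (halogen, monovalent) → 0 H
  atom 7: C, bond orders sum to 3 (valence 4) → 1 H
  atom 8: C, bond orders sum to 4 (valence 4) → 0 H
  atom 9: O, bond orders sum to 2 (valence 2) → 0 H
  atom 10: N, bond orders sum to 1 (valence 3) → 2 H
Total hydrogens: 6.

6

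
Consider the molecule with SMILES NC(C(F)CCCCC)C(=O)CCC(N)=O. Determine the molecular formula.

C11H21FN2O2

Walk through each heavy atom and fill implicit hydrogens from standard valence (C 4, N 3, O 2, S 2, halogen 1):
  atom 1: N, bond orders sum to 1 (valence 3) → 2 H
  atom 2: C, bond orders sum to 3 (valence 4) → 1 H
  atom 3: C, bond orders sum to 3 (valence 4) → 1 H
  atom 4: F (halogen, monovalent) → 0 H
  atom 5: C, bond orders sum to 2 (valence 4) → 2 H
  atom 6: C, bond orders sum to 2 (valence 4) → 2 H
  atom 7: C, bond orders sum to 2 (valence 4) → 2 H
  atom 8: C, bond orders sum to 2 (valence 4) → 2 H
  atom 9: C, bond orders sum to 1 (valence 4) → 3 H
  atom 10: C, bond orders sum to 4 (valence 4) → 0 H
  atom 11: O, bond orders sum to 2 (valence 2) → 0 H
  atom 12: C, bond orders sum to 2 (valence 4) → 2 H
  atom 13: C, bond orders sum to 2 (valence 4) → 2 H
  atom 14: C, bond orders sum to 4 (valence 4) → 0 H
  atom 15: N, bond orders sum to 1 (valence 3) → 2 H
  atom 16: O, bond orders sum to 2 (valence 2) → 0 H
Totals → C:11, H:21, F:1, N:2, O:2.
In Hill order: C11H21FN2O2.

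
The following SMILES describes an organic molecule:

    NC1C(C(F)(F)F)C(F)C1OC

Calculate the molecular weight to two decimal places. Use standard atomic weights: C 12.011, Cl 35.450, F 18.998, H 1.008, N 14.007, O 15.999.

First, the molecular formula is C6H9F4NO (counting implicit H from valence).
  C: 6 × 12.011 = 72.066
  F: 4 × 18.998 = 75.992
  H: 9 × 1.008 = 9.072
  N: 1 × 14.007 = 14.007
  O: 1 × 15.999 = 15.999
Sum: 6×12.011 + 4×18.998 + 9×1.008 + 1×14.007 + 1×15.999 = 187.136 → 187.14 g/mol.

187.14 g/mol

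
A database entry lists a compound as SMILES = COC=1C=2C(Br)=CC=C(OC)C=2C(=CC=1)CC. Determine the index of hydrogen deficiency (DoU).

Degree of unsaturation = (number of rings) + (number of π bonds).
Ring closures in the SMILES: 2.
π bonds: 5 double bonds (each 1 DoU) → 5 DoU from unsaturation.
Total DoU = 2 + 5 = 7.

7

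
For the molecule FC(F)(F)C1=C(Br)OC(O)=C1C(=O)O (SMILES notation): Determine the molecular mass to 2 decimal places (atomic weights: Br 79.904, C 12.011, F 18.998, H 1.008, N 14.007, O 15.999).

First, the molecular formula is C6H2BrF3O4 (counting implicit H from valence).
  Br: 1 × 79.904 = 79.904
  C: 6 × 12.011 = 72.066
  F: 3 × 18.998 = 56.994
  H: 2 × 1.008 = 2.016
  O: 4 × 15.999 = 63.996
Sum: 1×79.904 + 6×12.011 + 3×18.998 + 2×1.008 + 4×15.999 = 274.976 → 274.98 g/mol.

274.98 g/mol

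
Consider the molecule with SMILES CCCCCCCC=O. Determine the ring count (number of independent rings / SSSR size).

0

In SMILES, each pair of matching ring-closure digits denotes one ring-closing bond; the number of such bonds equals the number of independent rings.
Ring-closure bonds here: 0.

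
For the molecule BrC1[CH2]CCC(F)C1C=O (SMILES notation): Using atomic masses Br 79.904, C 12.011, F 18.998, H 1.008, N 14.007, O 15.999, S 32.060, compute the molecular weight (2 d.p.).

209.06 g/mol

First, the molecular formula is C7H10BrFO (counting implicit H from valence).
  Br: 1 × 79.904 = 79.904
  C: 7 × 12.011 = 84.077
  F: 1 × 18.998 = 18.998
  H: 10 × 1.008 = 10.080
  O: 1 × 15.999 = 15.999
Sum: 1×79.904 + 7×12.011 + 1×18.998 + 10×1.008 + 1×15.999 = 209.058 → 209.06 g/mol.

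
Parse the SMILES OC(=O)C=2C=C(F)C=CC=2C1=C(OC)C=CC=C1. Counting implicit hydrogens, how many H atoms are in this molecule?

11

Walk through each heavy atom and fill implicit hydrogens from standard valence (C 4, N 3, O 2, S 2, halogen 1):
  atom 1: O, bond orders sum to 1 (valence 2) → 1 H
  atom 2: C, bond orders sum to 4 (valence 4) → 0 H
  atom 3: O, bond orders sum to 2 (valence 2) → 0 H
  atom 4: C, bond orders sum to 4 (valence 4) → 0 H
  atom 5: C, bond orders sum to 3 (valence 4) → 1 H
  atom 6: C, bond orders sum to 4 (valence 4) → 0 H
  atom 7: F (halogen, monovalent) → 0 H
  atom 8: C, bond orders sum to 3 (valence 4) → 1 H
  atom 9: C, bond orders sum to 3 (valence 4) → 1 H
  atom 10: C, bond orders sum to 4 (valence 4) → 0 H
  atom 11: C, bond orders sum to 4 (valence 4) → 0 H
  atom 12: C, bond orders sum to 4 (valence 4) → 0 H
  atom 13: O, bond orders sum to 2 (valence 2) → 0 H
  atom 14: C, bond orders sum to 1 (valence 4) → 3 H
  atom 15: C, bond orders sum to 3 (valence 4) → 1 H
  atom 16: C, bond orders sum to 3 (valence 4) → 1 H
  atom 17: C, bond orders sum to 3 (valence 4) → 1 H
  atom 18: C, bond orders sum to 3 (valence 4) → 1 H
Total hydrogens: 11.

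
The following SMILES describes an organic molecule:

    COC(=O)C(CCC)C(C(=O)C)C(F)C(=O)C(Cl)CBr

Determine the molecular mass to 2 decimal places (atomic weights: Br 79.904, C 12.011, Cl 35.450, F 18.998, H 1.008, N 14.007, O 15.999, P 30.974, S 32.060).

373.64 g/mol

First, the molecular formula is C13H19BrClFO4 (counting implicit H from valence).
  Br: 1 × 79.904 = 79.904
  C: 13 × 12.011 = 156.143
  Cl: 1 × 35.450 = 35.450
  F: 1 × 18.998 = 18.998
  H: 19 × 1.008 = 19.152
  O: 4 × 15.999 = 63.996
Sum: 1×79.904 + 13×12.011 + 1×35.450 + 1×18.998 + 19×1.008 + 4×15.999 = 373.643 → 373.64 g/mol.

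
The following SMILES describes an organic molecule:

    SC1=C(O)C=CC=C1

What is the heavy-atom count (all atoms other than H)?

Every atom symbol written in the SMILES (organic subset) is one heavy atom; implicit H are not written.
Heavy atoms by element → C:6, O:1, S:1.
Total: 8.

8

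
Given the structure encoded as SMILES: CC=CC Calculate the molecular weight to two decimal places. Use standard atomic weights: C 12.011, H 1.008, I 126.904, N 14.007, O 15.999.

First, the molecular formula is C4H8 (counting implicit H from valence).
  C: 4 × 12.011 = 48.044
  H: 8 × 1.008 = 8.064
Sum: 4×12.011 + 8×1.008 = 56.108 → 56.11 g/mol.

56.11 g/mol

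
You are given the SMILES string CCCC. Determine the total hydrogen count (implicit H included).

Walk through each heavy atom and fill implicit hydrogens from standard valence (C 4, N 3, O 2, S 2, halogen 1):
  atom 1: C, bond orders sum to 1 (valence 4) → 3 H
  atom 2: C, bond orders sum to 2 (valence 4) → 2 H
  atom 3: C, bond orders sum to 2 (valence 4) → 2 H
  atom 4: C, bond orders sum to 1 (valence 4) → 3 H
Total hydrogens: 10.

10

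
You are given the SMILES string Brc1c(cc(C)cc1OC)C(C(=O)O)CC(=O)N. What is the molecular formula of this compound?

C12H14BrNO4

Walk through each heavy atom and fill implicit hydrogens from standard valence (C 4, N 3, O 2, S 2, halogen 1); for lowercase aromatic atoms, an aromatic c carries 1 H when it has two neighbours and 0 H with three, and aromatic n carries 0 H:
  atom 1: Br (halogen, monovalent) → 0 H
  atom 2: aromatic c, 3 neighbours → 0 H
  atom 3: aromatic c, 3 neighbours → 0 H
  atom 4: aromatic c, 2 neighbours → 1 H
  atom 5: aromatic c, 3 neighbours → 0 H
  atom 6: C, bond orders sum to 1 (valence 4) → 3 H
  atom 7: aromatic c, 2 neighbours → 1 H
  atom 8: aromatic c, 3 neighbours → 0 H
  atom 9: O, bond orders sum to 2 (valence 2) → 0 H
  atom 10: C, bond orders sum to 1 (valence 4) → 3 H
  atom 11: C, bond orders sum to 3 (valence 4) → 1 H
  atom 12: C, bond orders sum to 4 (valence 4) → 0 H
  atom 13: O, bond orders sum to 2 (valence 2) → 0 H
  atom 14: O, bond orders sum to 1 (valence 2) → 1 H
  atom 15: C, bond orders sum to 2 (valence 4) → 2 H
  atom 16: C, bond orders sum to 4 (valence 4) → 0 H
  atom 17: O, bond orders sum to 2 (valence 2) → 0 H
  atom 18: N, bond orders sum to 1 (valence 3) → 2 H
Totals → C:12, H:14, Br:1, N:1, O:4.
In Hill order: C12H14BrNO4.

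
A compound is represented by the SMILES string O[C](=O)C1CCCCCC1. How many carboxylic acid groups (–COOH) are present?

The carboxylic acid motif appears at heavy-atom position 2 in the SMILES.
Carboxylic acid count: 1.

1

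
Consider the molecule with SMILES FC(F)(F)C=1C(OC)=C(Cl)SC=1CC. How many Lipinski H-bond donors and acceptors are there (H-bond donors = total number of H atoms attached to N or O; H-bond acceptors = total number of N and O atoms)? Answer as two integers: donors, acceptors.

Donors: find every N or O and count the H atoms it carries.
  atom 7 (O): bond orders sum to 2 → 0 H
Lipinski HBD = 0.
Acceptors: N atoms = 0, O atoms = 1 → HBA = 1.

0, 1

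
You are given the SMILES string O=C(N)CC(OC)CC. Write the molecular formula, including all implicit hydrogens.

Walk through each heavy atom and fill implicit hydrogens from standard valence (C 4, N 3, O 2, S 2, halogen 1):
  atom 1: O, bond orders sum to 2 (valence 2) → 0 H
  atom 2: C, bond orders sum to 4 (valence 4) → 0 H
  atom 3: N, bond orders sum to 1 (valence 3) → 2 H
  atom 4: C, bond orders sum to 2 (valence 4) → 2 H
  atom 5: C, bond orders sum to 3 (valence 4) → 1 H
  atom 6: O, bond orders sum to 2 (valence 2) → 0 H
  atom 7: C, bond orders sum to 1 (valence 4) → 3 H
  atom 8: C, bond orders sum to 2 (valence 4) → 2 H
  atom 9: C, bond orders sum to 1 (valence 4) → 3 H
Totals → C:6, H:13, N:1, O:2.

C6H13NO2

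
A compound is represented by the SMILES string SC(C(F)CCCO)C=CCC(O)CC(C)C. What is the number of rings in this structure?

In SMILES, each pair of matching ring-closure digits denotes one ring-closing bond; the number of such bonds equals the number of independent rings.
Ring-closure bonds here: 0.

0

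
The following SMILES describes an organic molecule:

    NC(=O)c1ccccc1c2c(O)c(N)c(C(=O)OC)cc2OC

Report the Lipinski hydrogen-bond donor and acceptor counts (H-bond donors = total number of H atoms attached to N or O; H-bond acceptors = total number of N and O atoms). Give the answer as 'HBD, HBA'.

Donors: find every N or O and count the H atoms it carries.
  atom 1 (N): bond orders sum to 1 → 2 H
  atom 3 (O): bond orders sum to 2 → 0 H
  atom 12 (O): bond orders sum to 1 → 1 H
  atom 14 (N): bond orders sum to 1 → 2 H
  atom 17 (O): bond orders sum to 2 → 0 H
  atom 18 (O): bond orders sum to 2 → 0 H
  atom 22 (O): bond orders sum to 2 → 0 H
Lipinski HBD = 5.
Acceptors: N atoms = 2, O atoms = 5 → HBA = 7.

5, 7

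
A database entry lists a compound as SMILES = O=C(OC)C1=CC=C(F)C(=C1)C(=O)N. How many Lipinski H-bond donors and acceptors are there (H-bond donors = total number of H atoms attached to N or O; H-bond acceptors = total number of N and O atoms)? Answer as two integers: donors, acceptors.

Donors: find every N or O and count the H atoms it carries.
  atom 1 (O): bond orders sum to 2 → 0 H
  atom 3 (O): bond orders sum to 2 → 0 H
  atom 13 (O): bond orders sum to 2 → 0 H
  atom 14 (N): bond orders sum to 1 → 2 H
Lipinski HBD = 2.
Acceptors: N atoms = 1, O atoms = 3 → HBA = 4.

2, 4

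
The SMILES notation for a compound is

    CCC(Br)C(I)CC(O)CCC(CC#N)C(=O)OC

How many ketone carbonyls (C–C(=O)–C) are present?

Scan the SMILES for the ketone motif — none present.
Groups that are present: 1 ester, 1 hydroxyl, 1 nitrile.

0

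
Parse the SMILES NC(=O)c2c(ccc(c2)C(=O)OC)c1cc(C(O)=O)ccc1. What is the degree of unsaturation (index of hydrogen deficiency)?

11

Molecular formula: C16H13NO5.
DoU = (2C + 2 + N − H − X) / 2, where X is the halogen count and O/S are ignored.
    = (2·16 + 2 + 1 − 13 − 0) / 2 = 22 / 2 = 11.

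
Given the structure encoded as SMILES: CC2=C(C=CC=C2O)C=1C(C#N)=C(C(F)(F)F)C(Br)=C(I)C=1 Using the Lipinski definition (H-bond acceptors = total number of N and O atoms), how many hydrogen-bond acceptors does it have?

N atoms: 1; O atoms: 1.
Lipinski HBA = 1 + 1 = 2.

2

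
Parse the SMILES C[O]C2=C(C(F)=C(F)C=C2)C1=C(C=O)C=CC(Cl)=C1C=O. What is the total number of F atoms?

2

Scan the SMILES for F atoms (remember two-letter symbols like Cl and Br are single atoms).
Fluorine count: 2.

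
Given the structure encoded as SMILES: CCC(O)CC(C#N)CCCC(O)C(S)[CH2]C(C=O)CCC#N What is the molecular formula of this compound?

Walk through each heavy atom and fill implicit hydrogens from standard valence (C 4, N 3, O 2, S 2, halogen 1):
  atom 1: C, bond orders sum to 1 (valence 4) → 3 H
  atom 2: C, bond orders sum to 2 (valence 4) → 2 H
  atom 3: C, bond orders sum to 3 (valence 4) → 1 H
  atom 4: O, bond orders sum to 1 (valence 2) → 1 H
  atom 5: C, bond orders sum to 2 (valence 4) → 2 H
  atom 6: C, bond orders sum to 3 (valence 4) → 1 H
  atom 7: C, bond orders sum to 4 (valence 4) → 0 H
  atom 8: N, bond orders sum to 3 (valence 3) → 0 H
  atom 9: C, bond orders sum to 2 (valence 4) → 2 H
  atom 10: C, bond orders sum to 2 (valence 4) → 2 H
  atom 11: C, bond orders sum to 2 (valence 4) → 2 H
  atom 12: C, bond orders sum to 3 (valence 4) → 1 H
  atom 13: O, bond orders sum to 1 (valence 2) → 1 H
  atom 14: C, bond orders sum to 3 (valence 4) → 1 H
  atom 15: S, bond orders sum to 1 (valence 2) → 1 H
  atom 16: C with explicit H count 2
  atom 17: C, bond orders sum to 3 (valence 4) → 1 H
  atom 18: C, bond orders sum to 3 (valence 4) → 1 H
  atom 19: O, bond orders sum to 2 (valence 2) → 0 H
  atom 20: C, bond orders sum to 2 (valence 4) → 2 H
  atom 21: C, bond orders sum to 2 (valence 4) → 2 H
  atom 22: C, bond orders sum to 4 (valence 4) → 0 H
  atom 23: N, bond orders sum to 3 (valence 3) → 0 H
Totals → C:17, H:28, N:2, O:3, S:1.

C17H28N2O3S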